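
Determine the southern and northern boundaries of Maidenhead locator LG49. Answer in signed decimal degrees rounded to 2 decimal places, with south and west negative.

-21.00, -20.00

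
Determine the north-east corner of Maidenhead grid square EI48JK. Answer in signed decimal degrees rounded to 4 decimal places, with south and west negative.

-1.5417, -91.1667

Field E=4, I=8: +4·20° lon, +8·10° lat → SW at lon -100°, lat -10°.
Square 4, 8: +4·2° lon, +8·1° lat → SW at lon -92°, lat -2°.
Subsquare j=9, k=10: +9·0.0833333° lon, +10·0.0416667° lat → SW at lon -91.25°, lat -1.58333°.
Cell spans 0.0833333° lon × 0.0416667° lat. NE corner is SW corner plus one full cell.
latitude -1.5417, longitude -91.1667.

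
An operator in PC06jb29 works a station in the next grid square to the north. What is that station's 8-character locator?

PC06jc20

Latitude extended square 9; +1 → 10, wraps to 0, carry into subsquare.
Latitude subsquare b = 1; +1 → 2 = c.
The longitude characters are unchanged.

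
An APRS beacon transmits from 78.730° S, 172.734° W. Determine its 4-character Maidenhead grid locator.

Shift to the Maidenhead origin (180°W, 90°S): lon 7.27, lat 11.27.
Field: 7.27/20 → 0 → A, 11.27/10 → 1 → B; chars AB.
Square: 7.27/2 → 3, 1.27/1 → 1; chars 31.

AB31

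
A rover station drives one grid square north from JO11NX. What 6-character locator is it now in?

JO12na

Latitude subsquare x = 23; +1 → 24, wraps to 0 = a, carry into square.
Latitude square 1; +1 → 2.
The longitude characters are unchanged.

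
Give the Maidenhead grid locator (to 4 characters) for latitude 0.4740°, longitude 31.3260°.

Add 180° to longitude and 90° to latitude: 211.33, 90.47.
Field: 211.33/20 → 10 → K, 90.47/10 → 9 → J; chars KJ.
Square: 11.33/2 → 5, 0.47/1 → 0; chars 50.

KJ50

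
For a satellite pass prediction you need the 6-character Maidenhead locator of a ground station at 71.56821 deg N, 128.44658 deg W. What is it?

CQ51sn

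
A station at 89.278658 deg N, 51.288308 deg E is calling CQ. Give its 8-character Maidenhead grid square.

LR59pg46

Offset from 180°W / 90°S: lon 231.28831°, lat 179.27866°.
Field: lon ⌊231.28831/20⌋ = 11 → L; lat ⌊179.27866/10⌋ = 17 → R.
Square: lon ⌊11.28831/2⌋ = 5; lat ⌊9.27866/1⌋ = 9.
Subsquare: lon ⌊1.28831/0.0833333⌋ = 15 → p; lat ⌊0.27866/0.0416667⌋ = 6 → g.
Extended square: lon ⌊0.03831/0.00833333⌋ = 4; lat ⌊0.02866/0.00416667⌋ = 6.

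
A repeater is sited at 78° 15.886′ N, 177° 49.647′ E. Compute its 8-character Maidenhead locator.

Add 180° to longitude and 90° to latitude: 357.82745, 168.26477.
Field: 357.82745/20 → 17 → R, 168.26477/10 → 16 → Q; chars RQ.
Square: 17.82745/2 → 8, 8.26477/1 → 8; chars 88.
Subsquare: 1.82745/0.0833333 → 21 → v, 0.26477/0.0416667 → 6 → g; chars vg.
Extended square: 0.07745/0.00833333 → 9, 0.01477/0.00416667 → 3; chars 93.

RQ88vg93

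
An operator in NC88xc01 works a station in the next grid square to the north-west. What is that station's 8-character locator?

Longitude extended square 0; −1 → -1, wraps to 9, carry into subsquare.
Longitude subsquare x = 23; −1 → 22 = w.
Latitude extended square 1; +1 → 2.

NC88wc92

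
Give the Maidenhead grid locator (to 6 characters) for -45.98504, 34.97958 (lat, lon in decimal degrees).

KE74la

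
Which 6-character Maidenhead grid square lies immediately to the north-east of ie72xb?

Longitude subsquare x = 23; +1 → 24, wraps to 0 = a, carry into square.
Longitude square 7; +1 → 8.
Latitude subsquare b = 1; +1 → 2 = c.

IE82ac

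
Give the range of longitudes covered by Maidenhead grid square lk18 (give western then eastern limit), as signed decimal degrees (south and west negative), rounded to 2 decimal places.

42.00, 44.00

Field L=11, K=10: +11·20° lon, +10·10° lat → SW at lon 40°, lat 10°.
Square 1, 8: +1·2° lon, +8·1° lat → SW at lon 42°, lat 18°.
Cell spans 2° lon × 1° lat.
west 42.00, east 44.00.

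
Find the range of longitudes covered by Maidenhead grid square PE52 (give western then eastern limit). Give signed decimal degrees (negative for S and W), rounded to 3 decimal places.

Field P=15, E=4: +15·20° lon, +4·10° lat → SW at lon 120°, lat -50°.
Square 5, 2: +5·2° lon, +2·1° lat → SW at lon 130°, lat -48°.
Cell spans 2° lon × 1° lat.
west 130.000, east 132.000.

130.000, 132.000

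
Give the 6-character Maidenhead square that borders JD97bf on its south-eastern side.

JD97ce

Longitude subsquare b = 1; +1 → 2 = c.
Latitude subsquare f = 5; −1 → 4 = e.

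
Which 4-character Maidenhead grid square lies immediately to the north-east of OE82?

OE93

Longitude square 8; +1 → 9.
Latitude square 2; +1 → 3.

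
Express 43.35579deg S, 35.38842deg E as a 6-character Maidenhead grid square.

Add 180° to longitude and 90° to latitude: 215.3884, 46.6442.
Field: 215.3884/20 → 10 → K, 46.6442/10 → 4 → E; chars KE.
Square: 15.3884/2 → 7, 6.6442/1 → 6; chars 76.
Subsquare: 1.3884/0.0833333 → 16 → q, 0.6442/0.0416667 → 15 → p; chars qp.

KE76qp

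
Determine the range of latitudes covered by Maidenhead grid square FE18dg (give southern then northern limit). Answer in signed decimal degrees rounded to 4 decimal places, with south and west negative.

-41.7500, -41.7083

Field F=5, E=4: +5·20° lon, +4·10° lat → SW at lon -80°, lat -50°.
Square 1, 8: +1·2° lon, +8·1° lat → SW at lon -78°, lat -42°.
Subsquare d=3, g=6: +3·0.0833333° lon, +6·0.0416667° lat → SW at lon -77.75°, lat -41.75°.
Cell spans 0.0833333° lon × 0.0416667° lat.
south -41.7500, north -41.7083.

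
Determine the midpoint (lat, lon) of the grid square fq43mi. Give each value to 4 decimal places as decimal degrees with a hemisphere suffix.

73.3542° N, 70.9583° W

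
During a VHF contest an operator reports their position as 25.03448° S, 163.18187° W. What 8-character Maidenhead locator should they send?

Shift to the Maidenhead origin (180°W, 90°S): lon 16.81813, lat 64.96552.
Field: lon ⌊16.81813/20⌋ = 0 → A; lat ⌊64.96552/10⌋ = 6 → G.
Square: lon ⌊16.81813/2⌋ = 8; lat ⌊4.96552/1⌋ = 4.
Subsquare: lon ⌊0.81813/0.0833333⌋ = 9 → j; lat ⌊0.96552/0.0416667⌋ = 23 → x.
Extended square: lon ⌊0.06813/0.00833333⌋ = 8; lat ⌊0.00719/0.00416667⌋ = 1.

AG84jx81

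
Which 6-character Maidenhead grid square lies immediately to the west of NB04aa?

Longitude subsquare a = 0; −1 → -1, wraps to 23 = x, carry into square.
Longitude square 0; −1 → -1, wraps to 9, carry into field.
Longitude field N = 13; −1 → 12 = M.
The latitude characters are unchanged.

MB94xa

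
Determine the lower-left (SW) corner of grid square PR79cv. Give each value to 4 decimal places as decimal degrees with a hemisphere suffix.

89.8750° N, 134.1667° E

Field P=15, R=17: +15·20° lon, +17·10° lat → SW at lon 120°, lat 80°.
Square 7, 9: +7·2° lon, +9·1° lat → SW at lon 134°, lat 89°.
Subsquare c=2, v=21: +2·0.0833333° lon, +21·0.0416667° lat → SW at lon 134.167°, lat 89.875°.
latitude 89.8750° N, longitude 134.1667° E.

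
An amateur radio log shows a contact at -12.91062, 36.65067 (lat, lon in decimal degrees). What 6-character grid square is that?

KH87hc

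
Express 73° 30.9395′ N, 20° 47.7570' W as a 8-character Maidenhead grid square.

HQ93om43

Add 180° to longitude and 90° to latitude: 159.20405, 163.51566.
Field: 159.20405/20 → 7 → H, 163.51566/10 → 16 → Q; chars HQ.
Square: 19.20405/2 → 9, 3.51566/1 → 3; chars 93.
Subsquare: 1.20405/0.0833333 → 14 → o, 0.51566/0.0416667 → 12 → m; chars om.
Extended square: 0.03738/0.00833333 → 4, 0.01566/0.00416667 → 3; chars 43.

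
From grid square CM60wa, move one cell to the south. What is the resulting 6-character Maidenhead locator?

CL69wx

Latitude subsquare a = 0; −1 → -1, wraps to 23 = x, carry into square.
Latitude square 0; −1 → -1, wraps to 9, carry into field.
Latitude field M = 12; −1 → 11 = L.
The longitude characters are unchanged.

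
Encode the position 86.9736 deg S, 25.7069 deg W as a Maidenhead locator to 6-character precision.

HA73da

Shift to the Maidenhead origin (180°W, 90°S): lon 154.2931, lat 3.0264.
Field: 154.2931/20 → 7 → H, 3.0264/10 → 0 → A; chars HA.
Square: 14.2931/2 → 7, 3.0264/1 → 3; chars 73.
Subsquare: 0.2931/0.0833333 → 3 → d, 0.0264/0.0416667 → 0 → a; chars da.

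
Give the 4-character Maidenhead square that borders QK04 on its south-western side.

PK93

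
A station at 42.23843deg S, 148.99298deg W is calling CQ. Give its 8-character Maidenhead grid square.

Add 180° to longitude and 90° to latitude: 31.00702, 47.76157.
Field: lon ⌊31.00702/20⌋ = 1 → B; lat ⌊47.76157/10⌋ = 4 → E.
Square: lon ⌊11.00702/2⌋ = 5; lat ⌊7.76157/1⌋ = 7.
Subsquare: lon ⌊1.00702/0.0833333⌋ = 12 → m; lat ⌊0.76157/0.0416667⌋ = 18 → s.
Extended square: lon ⌊0.00702/0.00833333⌋ = 0; lat ⌊0.01157/0.00416667⌋ = 2.

BE57ms02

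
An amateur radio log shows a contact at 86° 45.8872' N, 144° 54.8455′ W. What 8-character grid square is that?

Offset from 180°W / 90°S: lon 35.08591°, lat 176.76479°.
Field (20°×10°, letters A–R): lon ⌊35.08591/20⌋ = 1 → B; lat ⌊176.76479/10⌋ = 17 → R.
Square (2°×1°, digits 0–9): lon ⌊15.08591/2⌋ = 7; lat ⌊6.76479/1⌋ = 6.
Subsquare (5′×2.5′, letters a–x): lon ⌊1.08591/0.0833333⌋ = 13 → n; lat ⌊0.76479/0.0416667⌋ = 18 → s.
Extended square (30″×15″, digits 0–9): lon ⌊0.00257/0.00833333⌋ = 0; lat ⌊0.01479/0.00416667⌋ = 3.

BR76ns03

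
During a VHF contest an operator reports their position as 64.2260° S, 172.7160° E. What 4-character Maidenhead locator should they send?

RC65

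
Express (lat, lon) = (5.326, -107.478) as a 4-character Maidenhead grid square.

DJ65

Offset from 180°W / 90°S: lon 72.52°, lat 95.33°.
Field: lon ⌊72.52/20⌋ = 3 → D; lat ⌊95.33/10⌋ = 9 → J.
Square: lon ⌊12.52/2⌋ = 6; lat ⌊5.33/1⌋ = 5.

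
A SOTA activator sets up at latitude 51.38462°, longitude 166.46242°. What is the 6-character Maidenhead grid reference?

Add 180° to longitude and 90° to latitude: 346.4624, 141.3846.
Field (20°×10°, letters A–R): 346.4624/20 → 17 → R, 141.3846/10 → 14 → O; chars RO.
Square (2°×1°, digits 0–9): 6.4624/2 → 3, 1.3846/1 → 1; chars 31.
Subsquare (5′×2.5′, letters a–x): 0.4624/0.0833333 → 5 → f, 0.3846/0.0416667 → 9 → j; chars fj.

RO31fj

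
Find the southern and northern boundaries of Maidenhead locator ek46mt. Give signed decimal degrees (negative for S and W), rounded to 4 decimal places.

16.7917, 16.8333

Field E=4, K=10: +4·20° lon, +10·10° lat → SW at lon -100°, lat 10°.
Square 4, 6: +4·2° lon, +6·1° lat → SW at lon -92°, lat 16°.
Subsquare m=12, t=19: +12·0.0833333° lon, +19·0.0416667° lat → SW at lon -91°, lat 16.7917°.
Cell spans 0.0833333° lon × 0.0416667° lat.
south 16.7917, north 16.8333.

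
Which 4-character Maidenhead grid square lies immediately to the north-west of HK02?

GK93

Longitude square 0; −1 → -1, wraps to 9, carry into field.
Longitude field H = 7; −1 → 6 = G.
Latitude square 2; +1 → 3.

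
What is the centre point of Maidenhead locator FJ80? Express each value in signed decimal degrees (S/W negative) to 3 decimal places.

Field F=5, J=9: +5·20° lon, +9·10° lat → SW at lon -80°, lat 0°.
Square 8, 0: +8·2° lon, +0·1° lat → SW at lon -64°, lat 0°.
Cell spans 2° lon × 1° lat. Centre is SW corner plus half of each.
latitude 0.500, longitude -63.000.

0.500, -63.000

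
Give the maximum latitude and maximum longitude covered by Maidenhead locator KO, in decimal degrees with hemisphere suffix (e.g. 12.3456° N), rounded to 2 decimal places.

60.00° N, 40.00° E

Field K=10, O=14: +10·20° lon, +14·10° lat → SW at lon 20°, lat 50°.
Cell spans 20° lon × 10° lat. NE corner is SW corner plus one full cell.
latitude 60.00° N, longitude 40.00° E.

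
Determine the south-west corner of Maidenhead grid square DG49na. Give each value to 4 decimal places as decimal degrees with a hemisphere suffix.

21.0000° S, 110.9167° W

Field D=3, G=6: +3·20° lon, +6·10° lat → SW at lon -120°, lat -30°.
Square 4, 9: +4·2° lon, +9·1° lat → SW at lon -112°, lat -21°.
Subsquare n=13, a=0: +13·0.0833333° lon, +0·0.0416667° lat → SW at lon -110.917°, lat -21°.
latitude 21.0000° S, longitude 110.9167° W.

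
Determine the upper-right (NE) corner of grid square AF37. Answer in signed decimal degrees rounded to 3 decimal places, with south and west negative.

-32.000, -172.000

Field A=0, F=5: +0·20° lon, +5·10° lat → SW at lon -180°, lat -40°.
Square 3, 7: +3·2° lon, +7·1° lat → SW at lon -174°, lat -33°.
Cell spans 2° lon × 1° lat. NE corner is SW corner plus one full cell.
latitude -32.000, longitude -172.000.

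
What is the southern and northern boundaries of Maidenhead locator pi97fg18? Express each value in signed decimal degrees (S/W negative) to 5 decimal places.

Field P=15, I=8: +15·20° lon, +8·10° lat → SW at lon 120°, lat -10°.
Square 9, 7: +9·2° lon, +7·1° lat → SW at lon 138°, lat -3°.
Subsquare f=5, g=6: +5·0.0833333° lon, +6·0.0416667° lat → SW at lon 138.417°, lat -2.75°.
Extended square 1, 8: +1·0.00833333° lon, +8·0.00416667° lat → SW at lon 138.425°, lat -2.71667°.
Cell spans 0.00833333° lon × 0.00416667° lat.
south -2.71667, north -2.71250.

-2.71667, -2.71250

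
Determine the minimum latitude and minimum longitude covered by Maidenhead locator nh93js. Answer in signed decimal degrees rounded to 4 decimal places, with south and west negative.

Field N=13, H=7: +13·20° lon, +7·10° lat → SW at lon 80°, lat -20°.
Square 9, 3: +9·2° lon, +3·1° lat → SW at lon 98°, lat -17°.
Subsquare j=9, s=18: +9·0.0833333° lon, +18·0.0416667° lat → SW at lon 98.75°, lat -16.25°.
latitude -16.2500, longitude 98.7500.

-16.2500, 98.7500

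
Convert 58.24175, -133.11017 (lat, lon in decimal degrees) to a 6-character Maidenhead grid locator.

CO38kf

Offset from 180°W / 90°S: lon 46.8898°, lat 148.2417°.
Field (20°×10°, letters A–R): lon ⌊46.8898/20⌋ = 2 → C; lat ⌊148.2417/10⌋ = 14 → O.
Square (2°×1°, digits 0–9): lon ⌊6.8898/2⌋ = 3; lat ⌊8.2417/1⌋ = 8.
Subsquare (5′×2.5′, letters a–x): lon ⌊0.8898/0.0833333⌋ = 10 → k; lat ⌊0.2417/0.0416667⌋ = 5 → f.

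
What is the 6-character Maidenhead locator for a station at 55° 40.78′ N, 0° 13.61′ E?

Offset from 180°W / 90°S: lon 180.2268°, lat 145.6797°.
Field: lon ⌊180.2268/20⌋ = 9 → J; lat ⌊145.6797/10⌋ = 14 → O.
Square: lon ⌊0.2268/2⌋ = 0; lat ⌊5.6797/1⌋ = 5.
Subsquare: lon ⌊0.2268/0.0833333⌋ = 2 → c; lat ⌊0.6797/0.0416667⌋ = 16 → q.

JO05cq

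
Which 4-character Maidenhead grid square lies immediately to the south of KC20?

Latitude square 0; −1 → -1, wraps to 9, carry into field.
Latitude field C = 2; −1 → 1 = B.
The longitude characters are unchanged.

KB29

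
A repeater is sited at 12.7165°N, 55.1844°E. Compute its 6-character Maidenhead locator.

LK72or

Add 180° to longitude and 90° to latitude: 235.1844, 102.7165.
Field: lon ⌊235.1844/20⌋ = 11 → L; lat ⌊102.7165/10⌋ = 10 → K.
Square: lon ⌊15.1844/2⌋ = 7; lat ⌊2.7165/1⌋ = 2.
Subsquare: lon ⌊1.1844/0.0833333⌋ = 14 → o; lat ⌊0.7165/0.0416667⌋ = 17 → r.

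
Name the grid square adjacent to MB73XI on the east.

MB83ai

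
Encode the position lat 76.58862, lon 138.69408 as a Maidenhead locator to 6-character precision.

PQ96io

Offset from 180°W / 90°S: lon 318.6941°, lat 166.5886°.
Field: 318.6941/20 → 15 → P, 166.5886/10 → 16 → Q; chars PQ.
Square: 18.6941/2 → 9, 6.5886/1 → 6; chars 96.
Subsquare: 0.6941/0.0833333 → 8 → i, 0.5886/0.0416667 → 14 → o; chars io.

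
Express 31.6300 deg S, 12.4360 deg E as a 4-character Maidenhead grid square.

JF68

Shift to the Maidenhead origin (180°W, 90°S): lon 192.44, lat 58.37.
Field: 192.44/20 → 9 → J, 58.37/10 → 5 → F; chars JF.
Square: 12.44/2 → 6, 8.37/1 → 8; chars 68.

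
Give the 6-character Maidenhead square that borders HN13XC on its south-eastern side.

Longitude subsquare x = 23; +1 → 24, wraps to 0 = a, carry into square.
Longitude square 1; +1 → 2.
Latitude subsquare c = 2; −1 → 1 = b.

HN23ab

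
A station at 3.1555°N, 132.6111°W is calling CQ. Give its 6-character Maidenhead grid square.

CJ33qd

Offset from 180°W / 90°S: lon 47.3889°, lat 93.1555°.
Field: lon ⌊47.3889/20⌋ = 2 → C; lat ⌊93.1555/10⌋ = 9 → J.
Square: lon ⌊7.3889/2⌋ = 3; lat ⌊3.1555/1⌋ = 3.
Subsquare: lon ⌊1.3889/0.0833333⌋ = 16 → q; lat ⌊0.1555/0.0416667⌋ = 3 → d.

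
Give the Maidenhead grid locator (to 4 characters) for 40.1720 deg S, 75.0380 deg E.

Add 180° to longitude and 90° to latitude: 255.04, 49.83.
Field: 255.04/20 → 12 → M, 49.83/10 → 4 → E; chars ME.
Square: 15.04/2 → 7, 9.83/1 → 9; chars 79.

ME79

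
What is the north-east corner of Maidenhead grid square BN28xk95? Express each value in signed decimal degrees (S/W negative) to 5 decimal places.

48.44167, -154.00000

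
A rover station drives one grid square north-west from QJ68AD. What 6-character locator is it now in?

Longitude subsquare a = 0; −1 → -1, wraps to 23 = x, carry into square.
Longitude square 6; −1 → 5.
Latitude subsquare d = 3; +1 → 4 = e.

QJ58xe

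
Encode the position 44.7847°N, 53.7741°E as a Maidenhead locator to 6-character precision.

LN64vs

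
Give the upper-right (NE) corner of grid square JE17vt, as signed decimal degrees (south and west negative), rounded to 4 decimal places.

Field J=9, E=4: +9·20° lon, +4·10° lat → SW at lon 0°, lat -50°.
Square 1, 7: +1·2° lon, +7·1° lat → SW at lon 2°, lat -43°.
Subsquare v=21, t=19: +21·0.0833333° lon, +19·0.0416667° lat → SW at lon 3.75°, lat -42.2083°.
Cell spans 0.0833333° lon × 0.0416667° lat. NE corner is SW corner plus one full cell.
latitude -42.1667, longitude 3.8333.

-42.1667, 3.8333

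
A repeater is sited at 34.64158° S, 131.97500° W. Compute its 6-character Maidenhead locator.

CF45ai

Offset from 180°W / 90°S: lon 48.0250°, lat 55.3584°.
Field: lon ⌊48.0250/20⌋ = 2 → C; lat ⌊55.3584/10⌋ = 5 → F.
Square: lon ⌊8.0250/2⌋ = 4; lat ⌊5.3584/1⌋ = 5.
Subsquare: lon ⌊0.0250/0.0833333⌋ = 0 → a; lat ⌊0.3584/0.0416667⌋ = 8 → i.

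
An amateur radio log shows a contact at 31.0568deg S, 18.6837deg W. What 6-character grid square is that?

Shift to the Maidenhead origin (180°W, 90°S): lon 161.3163, lat 58.9432.
Field: 161.3163/20 → 8 → I, 58.9432/10 → 5 → F; chars IF.
Square: 1.3163/2 → 0, 8.9432/1 → 8; chars 08.
Subsquare: 1.3163/0.0833333 → 15 → p, 0.9432/0.0416667 → 22 → w; chars pw.

IF08pw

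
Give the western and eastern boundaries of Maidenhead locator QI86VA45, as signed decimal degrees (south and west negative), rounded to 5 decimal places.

157.78333, 157.79167

Field Q=16, I=8: +16·20° lon, +8·10° lat → SW at lon 140°, lat -10°.
Square 8, 6: +8·2° lon, +6·1° lat → SW at lon 156°, lat -4°.
Subsquare v=21, a=0: +21·0.0833333° lon, +0·0.0416667° lat → SW at lon 157.75°, lat -4°.
Extended square 4, 5: +4·0.00833333° lon, +5·0.00416667° lat → SW at lon 157.783°, lat -3.97917°.
Cell spans 0.00833333° lon × 0.00416667° lat.
west 157.78333, east 157.79167.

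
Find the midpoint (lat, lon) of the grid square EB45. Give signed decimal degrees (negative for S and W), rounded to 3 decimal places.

-74.500, -91.000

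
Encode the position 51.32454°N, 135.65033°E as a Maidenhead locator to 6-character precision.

PO71th

Shift to the Maidenhead origin (180°W, 90°S): lon 315.6503, lat 141.3245.
Field (20°×10°, letters A–R): 315.6503/20 → 15 → P, 141.3245/10 → 14 → O; chars PO.
Square (2°×1°, digits 0–9): 15.6503/2 → 7, 1.3245/1 → 1; chars 71.
Subsquare (5′×2.5′, letters a–x): 1.6503/0.0833333 → 19 → t, 0.3245/0.0416667 → 7 → h; chars th.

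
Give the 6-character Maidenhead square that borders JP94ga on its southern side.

JP93gx

Latitude subsquare a = 0; −1 → -1, wraps to 23 = x, carry into square.
Latitude square 4; −1 → 3.
The longitude characters are unchanged.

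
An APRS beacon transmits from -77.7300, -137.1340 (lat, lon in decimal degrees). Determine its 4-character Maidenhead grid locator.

CB12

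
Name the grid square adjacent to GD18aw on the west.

GD08xw

Longitude subsquare a = 0; −1 → -1, wraps to 23 = x, carry into square.
Longitude square 1; −1 → 0.
The latitude characters are unchanged.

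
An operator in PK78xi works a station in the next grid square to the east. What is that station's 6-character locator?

Longitude subsquare x = 23; +1 → 24, wraps to 0 = a, carry into square.
Longitude square 7; +1 → 8.
The latitude characters are unchanged.

PK88ai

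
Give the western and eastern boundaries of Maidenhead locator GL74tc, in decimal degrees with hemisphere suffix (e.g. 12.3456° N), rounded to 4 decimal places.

44.4167° W, 44.3333° W

Field G=6, L=11: +6·20° lon, +11·10° lat → SW at lon -60°, lat 20°.
Square 7, 4: +7·2° lon, +4·1° lat → SW at lon -46°, lat 24°.
Subsquare t=19, c=2: +19·0.0833333° lon, +2·0.0416667° lat → SW at lon -44.4167°, lat 24.0833°.
Cell spans 0.0833333° lon × 0.0416667° lat.
west 44.4167° W, east 44.3333° W.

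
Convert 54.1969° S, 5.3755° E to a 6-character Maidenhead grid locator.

Add 180° to longitude and 90° to latitude: 185.3755, 35.8031.
Field: 185.3755/20 → 9 → J, 35.8031/10 → 3 → D; chars JD.
Square: 5.3755/2 → 2, 5.8031/1 → 5; chars 25.
Subsquare: 1.3755/0.0833333 → 16 → q, 0.8031/0.0416667 → 19 → t; chars qt.

JD25qt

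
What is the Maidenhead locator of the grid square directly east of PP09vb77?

PP09vb87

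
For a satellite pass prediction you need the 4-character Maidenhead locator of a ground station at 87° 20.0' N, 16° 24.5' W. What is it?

Offset from 180°W / 90°S: lon 163.59°, lat 177.33°.
Field: lon ⌊163.59/20⌋ = 8 → I; lat ⌊177.33/10⌋ = 17 → R.
Square: lon ⌊3.59/2⌋ = 1; lat ⌊7.33/1⌋ = 7.

IR17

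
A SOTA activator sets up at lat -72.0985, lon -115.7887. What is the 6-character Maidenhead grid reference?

Offset from 180°W / 90°S: lon 64.2113°, lat 17.9015°.
Field (20°×10°, letters A–R): lon ⌊64.2113/20⌋ = 3 → D; lat ⌊17.9015/10⌋ = 1 → B.
Square (2°×1°, digits 0–9): lon ⌊4.2113/2⌋ = 2; lat ⌊7.9015/1⌋ = 7.
Subsquare (5′×2.5′, letters a–x): lon ⌊0.2113/0.0833333⌋ = 2 → c; lat ⌊0.9015/0.0416667⌋ = 21 → v.

DB27cv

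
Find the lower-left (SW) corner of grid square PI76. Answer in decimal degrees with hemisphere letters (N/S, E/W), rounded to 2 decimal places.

Field P=15, I=8: +15·20° lon, +8·10° lat → SW at lon 120°, lat -10°.
Square 7, 6: +7·2° lon, +6·1° lat → SW at lon 134°, lat -4°.
latitude 4.00° S, longitude 134.00° E.

4.00° S, 134.00° E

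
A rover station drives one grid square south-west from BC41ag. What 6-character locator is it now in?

BC31xf

Longitude subsquare a = 0; −1 → -1, wraps to 23 = x, carry into square.
Longitude square 4; −1 → 3.
Latitude subsquare g = 6; −1 → 5 = f.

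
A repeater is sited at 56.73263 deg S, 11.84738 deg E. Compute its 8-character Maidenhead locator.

Add 180° to longitude and 90° to latitude: 191.84738, 33.26737.
Field: 191.84738/20 → 9 → J, 33.26737/10 → 3 → D; chars JD.
Square: 11.84738/2 → 5, 3.26737/1 → 3; chars 53.
Subsquare: 1.84738/0.0833333 → 22 → w, 0.26737/0.0416667 → 6 → g; chars wg.
Extended square: 0.01405/0.00833333 → 1, 0.01737/0.00416667 → 4; chars 14.

JD53wg14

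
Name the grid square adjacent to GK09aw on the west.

Longitude subsquare a = 0; −1 → -1, wraps to 23 = x, carry into square.
Longitude square 0; −1 → -1, wraps to 9, carry into field.
Longitude field G = 6; −1 → 5 = F.
The latitude characters are unchanged.

FK99xw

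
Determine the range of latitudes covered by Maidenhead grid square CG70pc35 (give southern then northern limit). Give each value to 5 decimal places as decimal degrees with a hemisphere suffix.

Field C=2, G=6: +2·20° lon, +6·10° lat → SW at lon -140°, lat -30°.
Square 7, 0: +7·2° lon, +0·1° lat → SW at lon -126°, lat -30°.
Subsquare p=15, c=2: +15·0.0833333° lon, +2·0.0416667° lat → SW at lon -124.75°, lat -29.9167°.
Extended square 3, 5: +3·0.00833333° lon, +5·0.00416667° lat → SW at lon -124.725°, lat -29.8958°.
Cell spans 0.00833333° lon × 0.00416667° lat.
south 29.89583° S, north 29.89167° S.

29.89583° S, 29.89167° S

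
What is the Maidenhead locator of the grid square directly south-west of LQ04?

Longitude square 0; −1 → -1, wraps to 9, carry into field.
Longitude field L = 11; −1 → 10 = K.
Latitude square 4; −1 → 3.

KQ93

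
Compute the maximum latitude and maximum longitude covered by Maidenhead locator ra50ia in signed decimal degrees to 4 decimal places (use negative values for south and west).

Field R=17, A=0: +17·20° lon, +0·10° lat → SW at lon 160°, lat -90°.
Square 5, 0: +5·2° lon, +0·1° lat → SW at lon 170°, lat -90°.
Subsquare i=8, a=0: +8·0.0833333° lon, +0·0.0416667° lat → SW at lon 170.667°, lat -90°.
Cell spans 0.0833333° lon × 0.0416667° lat. NE corner is SW corner plus one full cell.
latitude -89.9583, longitude 170.7500.

-89.9583, 170.7500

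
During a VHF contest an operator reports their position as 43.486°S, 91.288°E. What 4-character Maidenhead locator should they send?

NE56

Offset from 180°W / 90°S: lon 271.29°, lat 46.51°.
Field: lon ⌊271.29/20⌋ = 13 → N; lat ⌊46.51/10⌋ = 4 → E.
Square: lon ⌊11.29/2⌋ = 5; lat ⌊6.51/1⌋ = 6.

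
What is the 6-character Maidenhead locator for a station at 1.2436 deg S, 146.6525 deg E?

Shift to the Maidenhead origin (180°W, 90°S): lon 326.6525, lat 88.7564.
Field: 326.6525/20 → 16 → Q, 88.7564/10 → 8 → I; chars QI.
Square: 6.6525/2 → 3, 8.7564/1 → 8; chars 38.
Subsquare: 0.6525/0.0833333 → 7 → h, 0.7564/0.0416667 → 18 → s; chars hs.

QI38hs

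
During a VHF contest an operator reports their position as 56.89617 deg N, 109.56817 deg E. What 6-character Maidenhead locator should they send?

OO46sv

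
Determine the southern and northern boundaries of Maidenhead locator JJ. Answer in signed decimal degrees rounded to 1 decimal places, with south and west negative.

Field J=9, J=9: +9·20° lon, +9·10° lat → SW at lon 0°, lat 0°.
Cell spans 20° lon × 10° lat.
south 0.0, north 10.0.

0.0, 10.0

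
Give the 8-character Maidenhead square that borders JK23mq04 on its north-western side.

Longitude extended square 0; −1 → -1, wraps to 9, carry into subsquare.
Longitude subsquare m = 12; −1 → 11 = l.
Latitude extended square 4; +1 → 5.

JK23lq95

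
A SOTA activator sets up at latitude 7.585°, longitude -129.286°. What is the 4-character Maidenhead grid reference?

Add 180° to longitude and 90° to latitude: 50.71, 97.58.
Field: 50.71/20 → 2 → C, 97.58/10 → 9 → J; chars CJ.
Square: 10.71/2 → 5, 7.58/1 → 7; chars 57.

CJ57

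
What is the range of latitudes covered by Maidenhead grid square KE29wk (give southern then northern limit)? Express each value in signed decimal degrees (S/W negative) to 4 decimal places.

-40.5833, -40.5417

Field K=10, E=4: +10·20° lon, +4·10° lat → SW at lon 20°, lat -50°.
Square 2, 9: +2·2° lon, +9·1° lat → SW at lon 24°, lat -41°.
Subsquare w=22, k=10: +22·0.0833333° lon, +10·0.0416667° lat → SW at lon 25.8333°, lat -40.5833°.
Cell spans 0.0833333° lon × 0.0416667° lat.
south -40.5833, north -40.5417.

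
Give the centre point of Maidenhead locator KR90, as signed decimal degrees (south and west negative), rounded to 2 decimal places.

80.50, 39.00

Field K=10, R=17: +10·20° lon, +17·10° lat → SW at lon 20°, lat 80°.
Square 9, 0: +9·2° lon, +0·1° lat → SW at lon 38°, lat 80°.
Cell spans 2° lon × 1° lat. Centre is SW corner plus half of each.
latitude 80.50, longitude 39.00.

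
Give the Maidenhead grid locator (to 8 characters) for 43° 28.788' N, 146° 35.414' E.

QN33hl05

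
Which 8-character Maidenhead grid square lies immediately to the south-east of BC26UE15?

BC26ue24

Longitude extended square 1; +1 → 2.
Latitude extended square 5; −1 → 4.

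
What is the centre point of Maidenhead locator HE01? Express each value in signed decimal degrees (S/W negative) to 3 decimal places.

-48.500, -39.000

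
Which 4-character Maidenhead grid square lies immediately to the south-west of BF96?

BF85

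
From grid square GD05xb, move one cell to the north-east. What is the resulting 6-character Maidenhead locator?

GD15ac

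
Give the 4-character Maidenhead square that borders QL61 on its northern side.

Latitude square 1; +1 → 2.
The longitude characters are unchanged.

QL62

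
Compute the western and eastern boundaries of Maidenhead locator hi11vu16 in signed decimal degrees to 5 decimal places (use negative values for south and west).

Field H=7, I=8: +7·20° lon, +8·10° lat → SW at lon -40°, lat -10°.
Square 1, 1: +1·2° lon, +1·1° lat → SW at lon -38°, lat -9°.
Subsquare v=21, u=20: +21·0.0833333° lon, +20·0.0416667° lat → SW at lon -36.25°, lat -8.16667°.
Extended square 1, 6: +1·0.00833333° lon, +6·0.00416667° lat → SW at lon -36.2417°, lat -8.14167°.
Cell spans 0.00833333° lon × 0.00416667° lat.
west -36.24167, east -36.23333.

-36.24167, -36.23333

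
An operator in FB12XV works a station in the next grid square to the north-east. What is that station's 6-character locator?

FB22aw

Longitude subsquare x = 23; +1 → 24, wraps to 0 = a, carry into square.
Longitude square 1; +1 → 2.
Latitude subsquare v = 21; +1 → 22 = w.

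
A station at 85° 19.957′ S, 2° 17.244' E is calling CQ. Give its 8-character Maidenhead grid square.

Offset from 180°W / 90°S: lon 182.28740°, lat 4.66738°.
Field (20°×10°, letters A–R): 182.28740/20 → 9 → J, 4.66738/10 → 0 → A; chars JA.
Square (2°×1°, digits 0–9): 2.28740/2 → 1, 4.66738/1 → 4; chars 14.
Subsquare (5′×2.5′, letters a–x): 0.28740/0.0833333 → 3 → d, 0.66738/0.0416667 → 16 → q; chars dq.
Extended square (30″×15″, digits 0–9): 0.03740/0.00833333 → 4, 0.00072/0.00416667 → 0; chars 40.

JA14dq40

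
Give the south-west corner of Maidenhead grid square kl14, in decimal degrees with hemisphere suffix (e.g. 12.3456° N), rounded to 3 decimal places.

24.000° N, 22.000° E

Field K=10, L=11: +10·20° lon, +11·10° lat → SW at lon 20°, lat 20°.
Square 1, 4: +1·2° lon, +4·1° lat → SW at lon 22°, lat 24°.
latitude 24.000° N, longitude 22.000° E.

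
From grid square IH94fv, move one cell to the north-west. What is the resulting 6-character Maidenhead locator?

Longitude subsquare f = 5; −1 → 4 = e.
Latitude subsquare v = 21; +1 → 22 = w.

IH94ew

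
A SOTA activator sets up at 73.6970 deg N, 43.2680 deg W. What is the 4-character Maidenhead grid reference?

Add 180° to longitude and 90° to latitude: 136.73, 163.70.
Field: lon ⌊136.73/20⌋ = 6 → G; lat ⌊163.70/10⌋ = 16 → Q.
Square: lon ⌊16.73/2⌋ = 8; lat ⌊3.70/1⌋ = 3.

GQ83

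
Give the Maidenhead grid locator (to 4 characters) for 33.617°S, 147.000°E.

QF36

Offset from 180°W / 90°S: lon 327.00°, lat 56.38°.
Field: lon ⌊327.00/20⌋ = 16 → Q; lat ⌊56.38/10⌋ = 5 → F.
Square: lon ⌊7.00/2⌋ = 3; lat ⌊6.38/1⌋ = 6.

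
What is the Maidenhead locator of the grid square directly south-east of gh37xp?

GH47ao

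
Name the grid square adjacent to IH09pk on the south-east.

Longitude subsquare p = 15; +1 → 16 = q.
Latitude subsquare k = 10; −1 → 9 = j.

IH09qj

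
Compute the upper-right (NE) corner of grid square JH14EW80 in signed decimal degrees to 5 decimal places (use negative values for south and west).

-15.07917, 2.40833

Field J=9, H=7: +9·20° lon, +7·10° lat → SW at lon 0°, lat -20°.
Square 1, 4: +1·2° lon, +4·1° lat → SW at lon 2°, lat -16°.
Subsquare e=4, w=22: +4·0.0833333° lon, +22·0.0416667° lat → SW at lon 2.33333°, lat -15.0833°.
Extended square 8, 0: +8·0.00833333° lon, +0·0.00416667° lat → SW at lon 2.4°, lat -15.0833°.
Cell spans 0.00833333° lon × 0.00416667° lat. NE corner is SW corner plus one full cell.
latitude -15.07917, longitude 2.40833.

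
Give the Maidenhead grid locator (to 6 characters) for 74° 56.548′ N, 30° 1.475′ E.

KQ54aw

Add 180° to longitude and 90° to latitude: 210.0246, 164.9425.
Field (20°×10°, letters A–R): 210.0246/20 → 10 → K, 164.9425/10 → 16 → Q; chars KQ.
Square (2°×1°, digits 0–9): 10.0246/2 → 5, 4.9425/1 → 4; chars 54.
Subsquare (5′×2.5′, letters a–x): 0.0246/0.0833333 → 0 → a, 0.9425/0.0416667 → 22 → w; chars aw.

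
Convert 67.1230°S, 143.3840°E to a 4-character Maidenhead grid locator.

Shift to the Maidenhead origin (180°W, 90°S): lon 323.38, lat 22.88.
Field: lon ⌊323.38/20⌋ = 16 → Q; lat ⌊22.88/10⌋ = 2 → C.
Square: lon ⌊3.38/2⌋ = 1; lat ⌊2.88/1⌋ = 2.

QC12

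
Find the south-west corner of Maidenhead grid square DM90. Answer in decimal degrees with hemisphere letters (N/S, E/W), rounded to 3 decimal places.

30.000° N, 102.000° W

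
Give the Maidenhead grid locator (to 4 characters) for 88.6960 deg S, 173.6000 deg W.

AA31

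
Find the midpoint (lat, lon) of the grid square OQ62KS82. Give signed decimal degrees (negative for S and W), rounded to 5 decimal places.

Field O=14, Q=16: +14·20° lon, +16·10° lat → SW at lon 100°, lat 70°.
Square 6, 2: +6·2° lon, +2·1° lat → SW at lon 112°, lat 72°.
Subsquare k=10, s=18: +10·0.0833333° lon, +18·0.0416667° lat → SW at lon 112.833°, lat 72.75°.
Extended square 8, 2: +8·0.00833333° lon, +2·0.00416667° lat → SW at lon 112.9°, lat 72.7583°.
Cell spans 0.00833333° lon × 0.00416667° lat. Centre is SW corner plus half of each.
latitude 72.76042, longitude 112.90417.

72.76042, 112.90417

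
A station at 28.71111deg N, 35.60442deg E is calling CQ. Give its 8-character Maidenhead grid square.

KL78tr20

Add 180° to longitude and 90° to latitude: 215.60442, 118.71111.
Field: 215.60442/20 → 10 → K, 118.71111/10 → 11 → L; chars KL.
Square: 15.60442/2 → 7, 8.71111/1 → 8; chars 78.
Subsquare: 1.60442/0.0833333 → 19 → t, 0.71111/0.0416667 → 17 → r; chars tr.
Extended square: 0.02109/0.00833333 → 2, 0.00278/0.00416667 → 0; chars 20.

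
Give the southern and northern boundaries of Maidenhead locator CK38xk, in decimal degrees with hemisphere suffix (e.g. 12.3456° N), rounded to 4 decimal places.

18.4167° N, 18.4583° N

Field C=2, K=10: +2·20° lon, +10·10° lat → SW at lon -140°, lat 10°.
Square 3, 8: +3·2° lon, +8·1° lat → SW at lon -134°, lat 18°.
Subsquare x=23, k=10: +23·0.0833333° lon, +10·0.0416667° lat → SW at lon -132.083°, lat 18.4167°.
Cell spans 0.0833333° lon × 0.0416667° lat.
south 18.4167° N, north 18.4583° N.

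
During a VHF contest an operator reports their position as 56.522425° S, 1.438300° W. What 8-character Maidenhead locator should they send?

ID93gl74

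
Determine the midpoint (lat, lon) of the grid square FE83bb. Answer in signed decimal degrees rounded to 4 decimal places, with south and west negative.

Field F=5, E=4: +5·20° lon, +4·10° lat → SW at lon -80°, lat -50°.
Square 8, 3: +8·2° lon, +3·1° lat → SW at lon -64°, lat -47°.
Subsquare b=1, b=1: +1·0.0833333° lon, +1·0.0416667° lat → SW at lon -63.9167°, lat -46.9583°.
Cell spans 0.0833333° lon × 0.0416667° lat. Centre is SW corner plus half of each.
latitude -46.9375, longitude -63.8750.

-46.9375, -63.8750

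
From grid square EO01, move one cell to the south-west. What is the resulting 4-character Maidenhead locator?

DO90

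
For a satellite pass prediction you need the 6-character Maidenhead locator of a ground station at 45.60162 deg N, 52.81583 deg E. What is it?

Add 180° to longitude and 90° to latitude: 232.8158, 135.6016.
Field: 232.8158/20 → 11 → L, 135.6016/10 → 13 → N; chars LN.
Square: 12.8158/2 → 6, 5.6016/1 → 5; chars 65.
Subsquare: 0.8158/0.0833333 → 9 → j, 0.6016/0.0416667 → 14 → o; chars jo.

LN65jo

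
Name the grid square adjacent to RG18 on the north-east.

RG29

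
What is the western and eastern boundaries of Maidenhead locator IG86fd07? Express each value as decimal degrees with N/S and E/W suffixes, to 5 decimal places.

Field I=8, G=6: +8·20° lon, +6·10° lat → SW at lon -20°, lat -30°.
Square 8, 6: +8·2° lon, +6·1° lat → SW at lon -4°, lat -24°.
Subsquare f=5, d=3: +5·0.0833333° lon, +3·0.0416667° lat → SW at lon -3.58333°, lat -23.875°.
Extended square 0, 7: +0·0.00833333° lon, +7·0.00416667° lat → SW at lon -3.58333°, lat -23.8458°.
Cell spans 0.00833333° lon × 0.00416667° lat.
west 3.58333° W, east 3.57500° W.

3.58333° W, 3.57500° W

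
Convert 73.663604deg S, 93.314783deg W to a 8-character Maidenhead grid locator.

EB36ii20

Shift to the Maidenhead origin (180°W, 90°S): lon 86.68522, lat 16.33640.
Field: 86.68522/20 → 4 → E, 16.33640/10 → 1 → B; chars EB.
Square: 6.68522/2 → 3, 6.33640/1 → 6; chars 36.
Subsquare: 0.68522/0.0833333 → 8 → i, 0.33640/0.0416667 → 8 → i; chars ii.
Extended square: 0.01855/0.00833333 → 2, 0.00306/0.00416667 → 0; chars 20.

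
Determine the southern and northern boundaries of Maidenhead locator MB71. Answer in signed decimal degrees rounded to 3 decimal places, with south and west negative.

Field M=12, B=1: +12·20° lon, +1·10° lat → SW at lon 60°, lat -80°.
Square 7, 1: +7·2° lon, +1·1° lat → SW at lon 74°, lat -79°.
Cell spans 2° lon × 1° lat.
south -79.000, north -78.000.

-79.000, -78.000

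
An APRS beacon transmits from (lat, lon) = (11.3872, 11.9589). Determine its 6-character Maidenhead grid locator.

Shift to the Maidenhead origin (180°W, 90°S): lon 191.9589, lat 101.3872.
Field: lon ⌊191.9589/20⌋ = 9 → J; lat ⌊101.3872/10⌋ = 10 → K.
Square: lon ⌊11.9589/2⌋ = 5; lat ⌊1.3872/1⌋ = 1.
Subsquare: lon ⌊1.9589/0.0833333⌋ = 23 → x; lat ⌊0.3872/0.0416667⌋ = 9 → j.

JK51xj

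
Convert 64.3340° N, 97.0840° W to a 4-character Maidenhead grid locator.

EP14

Shift to the Maidenhead origin (180°W, 90°S): lon 82.92, lat 154.33.
Field: 82.92/20 → 4 → E, 154.33/10 → 15 → P; chars EP.
Square: 2.92/2 → 1, 4.33/1 → 4; chars 14.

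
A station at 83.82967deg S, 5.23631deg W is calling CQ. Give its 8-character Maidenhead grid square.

Add 180° to longitude and 90° to latitude: 174.76369, 6.17033.
Field: lon ⌊174.76369/20⌋ = 8 → I; lat ⌊6.17033/10⌋ = 0 → A.
Square: lon ⌊14.76369/2⌋ = 7; lat ⌊6.17033/1⌋ = 6.
Subsquare: lon ⌊0.76369/0.0833333⌋ = 9 → j; lat ⌊0.17033/0.0416667⌋ = 4 → e.
Extended square: lon ⌊0.01369/0.00833333⌋ = 1; lat ⌊0.00366/0.00416667⌋ = 0.

IA76je10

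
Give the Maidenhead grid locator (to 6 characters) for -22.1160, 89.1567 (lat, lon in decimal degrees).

NG47nv

Shift to the Maidenhead origin (180°W, 90°S): lon 269.1567, lat 67.8840.
Field: 269.1567/20 → 13 → N, 67.8840/10 → 6 → G; chars NG.
Square: 9.1567/2 → 4, 7.8840/1 → 7; chars 47.
Subsquare: 1.1567/0.0833333 → 13 → n, 0.8840/0.0416667 → 21 → v; chars nv.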